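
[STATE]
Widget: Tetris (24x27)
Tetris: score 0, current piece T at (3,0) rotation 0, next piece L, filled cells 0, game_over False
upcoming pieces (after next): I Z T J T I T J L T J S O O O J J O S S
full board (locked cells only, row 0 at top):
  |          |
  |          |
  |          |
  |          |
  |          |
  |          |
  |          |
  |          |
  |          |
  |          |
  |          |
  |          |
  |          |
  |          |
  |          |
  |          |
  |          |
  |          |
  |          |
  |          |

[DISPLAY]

    ▒     │Next:        
   ▒▒▒    │  ▒          
          │▒▒▒          
          │             
          │             
          │             
          │Score:       
          │0            
          │             
          │             
          │             
          │             
          │             
          │             
          │             
          │             
          │             
          │             
          │             
          │             
          │             
          │             
          │             
          │             
          │             
          │             
          │             


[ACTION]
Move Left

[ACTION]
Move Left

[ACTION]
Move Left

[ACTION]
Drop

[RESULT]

          │Next:        
 ▒        │  ▒          
▒▒▒       │▒▒▒          
          │             
          │             
          │             
          │Score:       
          │0            
          │             
          │             
          │             
          │             
          │             
          │             
          │             
          │             
          │             
          │             
          │             
          │             
          │             
          │             
          │             
          │             
          │             
          │             
          │             


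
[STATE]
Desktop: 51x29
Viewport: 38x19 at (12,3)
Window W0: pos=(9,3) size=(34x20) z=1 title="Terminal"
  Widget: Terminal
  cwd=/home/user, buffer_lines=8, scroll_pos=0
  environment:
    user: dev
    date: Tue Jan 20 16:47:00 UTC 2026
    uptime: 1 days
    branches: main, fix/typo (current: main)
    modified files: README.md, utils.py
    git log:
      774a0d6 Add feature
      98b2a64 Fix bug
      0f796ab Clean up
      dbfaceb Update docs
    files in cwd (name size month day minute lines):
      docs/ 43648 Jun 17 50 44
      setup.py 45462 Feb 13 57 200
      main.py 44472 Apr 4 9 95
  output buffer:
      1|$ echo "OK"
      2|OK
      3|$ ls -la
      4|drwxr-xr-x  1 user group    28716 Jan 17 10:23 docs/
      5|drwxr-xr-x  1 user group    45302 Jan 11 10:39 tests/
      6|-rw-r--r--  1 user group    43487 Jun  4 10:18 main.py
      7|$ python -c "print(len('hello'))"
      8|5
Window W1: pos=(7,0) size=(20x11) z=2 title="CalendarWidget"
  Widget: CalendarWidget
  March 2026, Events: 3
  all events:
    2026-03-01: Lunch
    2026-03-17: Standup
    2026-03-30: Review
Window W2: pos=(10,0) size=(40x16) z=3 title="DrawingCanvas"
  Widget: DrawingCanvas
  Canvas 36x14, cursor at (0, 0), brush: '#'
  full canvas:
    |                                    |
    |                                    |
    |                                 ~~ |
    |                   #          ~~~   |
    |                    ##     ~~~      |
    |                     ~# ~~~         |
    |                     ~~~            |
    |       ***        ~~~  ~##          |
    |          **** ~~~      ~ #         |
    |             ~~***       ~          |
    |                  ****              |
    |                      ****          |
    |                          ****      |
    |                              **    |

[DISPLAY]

                                     ┃
                                     ┃
                                ~~   ┃
                  #          ~~~     ┃
                   ##     ~~~        ┃
                    ~# ~~~           ┃
                    ~~~              ┃
      ***        ~~~  ~##            ┃
         **** ~~~      ~ #           ┃
            ~~***       ~            ┃
                 ****                ┃
                     ****            ┃
━━━━━━━━━━━━━━━━━━━━━━━━━━━━━━━━━━━━━┛
                              ┃       
                              ┃       
                              ┃       
                              ┃       
                              ┃       
                              ┃       


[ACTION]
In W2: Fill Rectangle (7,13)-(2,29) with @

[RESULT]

                                     ┃
                                     ┃
            @@@@@@@@@@@@@@@@@   ~~   ┃
            @@@@@@@@@@@@@@@@@~~~     ┃
            @@@@@@@@@@@@@@@@@        ┃
            @@@@@@@@@@@@@@@@@        ┃
            @@@@@@@@@@@@@@@@@        ┃
      ***   @@@@@@@@@@@@@@@@@        ┃
         **** ~~~      ~ #           ┃
            ~~***       ~            ┃
                 ****                ┃
                     ****            ┃
━━━━━━━━━━━━━━━━━━━━━━━━━━━━━━━━━━━━━┛
                              ┃       
                              ┃       
                              ┃       
                              ┃       
                              ┃       
                              ┃       


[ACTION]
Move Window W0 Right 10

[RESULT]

                                     ┃
                                     ┃
            @@@@@@@@@@@@@@@@@   ~~   ┃
            @@@@@@@@@@@@@@@@@~~~     ┃
            @@@@@@@@@@@@@@@@@        ┃
            @@@@@@@@@@@@@@@@@        ┃
            @@@@@@@@@@@@@@@@@        ┃
      ***   @@@@@@@@@@@@@@@@@        ┃
         **** ~~~      ~ #           ┃
            ~~***       ~            ┃
                 ****                ┃
                     ****            ┃
━━━━━━━━━━━━━━━━━━━━━━━━━━━━━━━━━━━━━┛
     ┃                                
     ┃                                
     ┃                                
     ┃                                
     ┃                                
     ┃                                


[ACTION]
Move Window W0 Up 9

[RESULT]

                                     ┃
                                     ┃
            @@@@@@@@@@@@@@@@@   ~~   ┃
            @@@@@@@@@@@@@@@@@~~~     ┃
            @@@@@@@@@@@@@@@@@        ┃
            @@@@@@@@@@@@@@@@@        ┃
            @@@@@@@@@@@@@@@@@        ┃
      ***   @@@@@@@@@@@@@@@@@        ┃
         **** ~~~      ~ #           ┃
            ~~***       ~            ┃
                 ****                ┃
                     ****            ┃
━━━━━━━━━━━━━━━━━━━━━━━━━━━━━━━━━━━━━┛
     ┃                                
     ┃                                
     ┃                                
     ┗━━━━━━━━━━━━━━━━━━━━━━━━━━━━━━━━
                                      
                                      


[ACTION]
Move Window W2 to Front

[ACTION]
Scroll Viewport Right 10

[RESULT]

                                    ┃┃
                                    ┃┃
           @@@@@@@@@@@@@@@@@   ~~   ┃┃
           @@@@@@@@@@@@@@@@@~~~     ┃┃
           @@@@@@@@@@@@@@@@@        ┃┃
           @@@@@@@@@@@@@@@@@        ┃┃
           @@@@@@@@@@@@@@@@@        ┃┃
     ***   @@@@@@@@@@@@@@@@@        ┃┃
        **** ~~~      ~ #           ┃┃
           ~~***       ~            ┃┃
                ****                ┃┃
                    ****            ┃┃
━━━━━━━━━━━━━━━━━━━━━━━━━━━━━━━━━━━━┛┃
    ┃                                ┃
    ┃                                ┃
    ┃                                ┃
    ┗━━━━━━━━━━━━━━━━━━━━━━━━━━━━━━━━┛
                                      
                                      


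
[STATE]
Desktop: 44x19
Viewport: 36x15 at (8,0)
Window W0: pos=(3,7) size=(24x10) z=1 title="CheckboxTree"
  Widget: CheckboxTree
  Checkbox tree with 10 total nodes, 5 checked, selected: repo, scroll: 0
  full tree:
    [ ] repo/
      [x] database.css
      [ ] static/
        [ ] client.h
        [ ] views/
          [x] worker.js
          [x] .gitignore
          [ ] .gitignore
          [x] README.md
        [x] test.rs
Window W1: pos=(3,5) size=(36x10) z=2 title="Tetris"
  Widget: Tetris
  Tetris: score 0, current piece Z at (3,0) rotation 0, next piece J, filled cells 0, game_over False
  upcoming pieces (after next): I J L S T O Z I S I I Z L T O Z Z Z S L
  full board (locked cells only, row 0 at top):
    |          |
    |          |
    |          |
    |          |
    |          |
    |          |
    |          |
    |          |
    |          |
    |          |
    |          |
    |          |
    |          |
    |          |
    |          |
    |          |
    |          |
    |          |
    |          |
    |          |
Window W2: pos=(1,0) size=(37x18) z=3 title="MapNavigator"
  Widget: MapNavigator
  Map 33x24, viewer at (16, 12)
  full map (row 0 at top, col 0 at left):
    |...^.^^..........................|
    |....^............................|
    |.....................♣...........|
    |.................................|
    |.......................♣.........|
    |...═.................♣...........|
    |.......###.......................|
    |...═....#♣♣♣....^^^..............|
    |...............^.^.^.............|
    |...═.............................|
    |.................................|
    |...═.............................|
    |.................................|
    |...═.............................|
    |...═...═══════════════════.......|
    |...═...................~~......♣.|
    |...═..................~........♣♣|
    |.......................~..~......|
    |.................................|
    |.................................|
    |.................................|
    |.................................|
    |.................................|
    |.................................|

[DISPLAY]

━━━━━━━━━━━━━━━━━━━━━━━━━━━━━┓      
vigator                      ┃      
─────────────────────────────┨      
................♣........... ┃      
..###....................... ┃      
...#♣♣♣....^^^.............. ┃┓     
..........^.^.^............. ┃┃     
............................ ┃┨     
............................ ┃┃     
............................ ┃┃     
...........@................ ┃┃     
............................ ┃┃     
..═══════════════════....... ┃┃     
..................~~......♣. ┃┃     
.................~........♣♣ ┃┛     


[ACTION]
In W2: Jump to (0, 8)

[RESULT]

━━━━━━━━━━━━━━━━━━━━━━━━━━━━━┓      
vigator                      ┃      
─────────────────────────────┨      
           ....^.............┃      
           ..................┃      
           ..................┃┓     
           ..................┃┃     
           ...═..............┃┨     
           .......###........┃┃     
           ...═....#♣♣♣....^^┃┃     
           @..............^.^┃┃     
           ...═..............┃┃     
           ..................┃┃     
           ...═..............┃┃     
           ..................┃┛     


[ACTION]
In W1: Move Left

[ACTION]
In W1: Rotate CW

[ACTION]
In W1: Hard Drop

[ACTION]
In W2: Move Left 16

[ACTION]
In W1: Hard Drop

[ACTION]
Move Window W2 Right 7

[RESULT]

━━━━━━━━━━━━━━━━━━━━━━━━━━━━━━━━━━━┓
 MapNavigator                      ┃
───────────────────────────────────┨
                 ....^.............┃
                 ..................┃
                 ..................┃
                 ..................┃
                 ...═..............┃
                 .......###........┃
                 ...═....#♣♣♣....^^┃
                 @..............^.^┃
                 ...═..............┃
                 ..................┃
                 ...═..............┃
                 ..................┃


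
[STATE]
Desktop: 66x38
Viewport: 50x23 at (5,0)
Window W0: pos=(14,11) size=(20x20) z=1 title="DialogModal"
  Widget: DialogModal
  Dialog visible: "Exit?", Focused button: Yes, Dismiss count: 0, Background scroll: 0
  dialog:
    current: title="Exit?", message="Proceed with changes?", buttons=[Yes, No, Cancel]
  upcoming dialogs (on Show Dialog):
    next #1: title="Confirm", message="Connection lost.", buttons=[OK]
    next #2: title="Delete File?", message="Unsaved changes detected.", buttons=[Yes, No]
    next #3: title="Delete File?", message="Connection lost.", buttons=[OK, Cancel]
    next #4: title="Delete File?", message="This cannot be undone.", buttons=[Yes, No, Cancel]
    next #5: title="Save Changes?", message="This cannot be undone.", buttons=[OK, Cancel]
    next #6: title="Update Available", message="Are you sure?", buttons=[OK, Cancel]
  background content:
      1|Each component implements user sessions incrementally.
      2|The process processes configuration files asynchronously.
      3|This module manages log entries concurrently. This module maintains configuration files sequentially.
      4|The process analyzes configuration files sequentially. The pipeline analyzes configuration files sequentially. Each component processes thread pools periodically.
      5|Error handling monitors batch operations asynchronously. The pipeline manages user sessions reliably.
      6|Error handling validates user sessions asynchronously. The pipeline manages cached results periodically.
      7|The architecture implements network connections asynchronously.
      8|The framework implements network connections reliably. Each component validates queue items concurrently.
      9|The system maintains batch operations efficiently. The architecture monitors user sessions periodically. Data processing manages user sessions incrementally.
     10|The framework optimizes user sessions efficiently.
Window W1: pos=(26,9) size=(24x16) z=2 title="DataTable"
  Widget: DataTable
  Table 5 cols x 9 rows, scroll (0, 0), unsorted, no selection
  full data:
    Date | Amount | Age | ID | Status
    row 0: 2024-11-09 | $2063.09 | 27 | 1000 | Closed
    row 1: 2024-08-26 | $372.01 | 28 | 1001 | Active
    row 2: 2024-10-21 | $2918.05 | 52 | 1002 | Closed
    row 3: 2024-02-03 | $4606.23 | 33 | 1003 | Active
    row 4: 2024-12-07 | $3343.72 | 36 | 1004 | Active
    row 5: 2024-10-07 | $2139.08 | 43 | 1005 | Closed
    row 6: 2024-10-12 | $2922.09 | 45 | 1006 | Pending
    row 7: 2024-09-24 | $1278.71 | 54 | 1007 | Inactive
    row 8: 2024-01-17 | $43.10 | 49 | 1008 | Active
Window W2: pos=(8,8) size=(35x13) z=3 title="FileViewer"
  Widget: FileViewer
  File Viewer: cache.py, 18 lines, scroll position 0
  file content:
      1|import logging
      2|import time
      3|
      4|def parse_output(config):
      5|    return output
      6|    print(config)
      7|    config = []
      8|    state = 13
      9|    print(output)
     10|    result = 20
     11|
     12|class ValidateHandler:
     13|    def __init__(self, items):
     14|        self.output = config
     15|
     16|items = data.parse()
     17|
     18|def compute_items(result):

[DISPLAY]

                                                  
                                                  
                                                  
                                                  
                                                  
                                                  
                                                  
                                                  
   ┏━━━━━━━━━━━━━━━━━━━━━━━━━━━━━━━━━┓            
   ┃ FileViewer                      ┃━━━━━━┓     
   ┠─────────────────────────────────┨      ┃     
   ┃import logging                  ▲┃──────┨     
   ┃import time                     █┃t  │Ag┃     
   ┃                                ░┃───┼──┃     
   ┃def parse_output(config):       ░┃.09│27┃     
   ┃    return output               ░┃01 │28┃     
   ┃    print(config)               ░┃.05│52┃     
   ┃    config = []                 ░┃.23│33┃     
   ┃    state = 13                  ░┃.72│36┃     
   ┃    print(output)               ▼┃.08│43┃     
   ┗━━━━━━━━━━━━━━━━━━━━━━━━━━━━━━━━━┛.09│45┃     
         ┃Th│Proceed ┃2024-09-24│$1278.71│54┃     
         ┃Th│[Yes]  N┃2024-01-17│$43.10  │49┃     


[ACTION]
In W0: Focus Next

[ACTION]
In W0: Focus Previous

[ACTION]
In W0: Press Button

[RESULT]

                                                  
                                                  
                                                  
                                                  
                                                  
                                                  
                                                  
                                                  
   ┏━━━━━━━━━━━━━━━━━━━━━━━━━━━━━━━━━┓            
   ┃ FileViewer                      ┃━━━━━━┓     
   ┠─────────────────────────────────┨      ┃     
   ┃import logging                  ▲┃──────┨     
   ┃import time                     █┃t  │Ag┃     
   ┃                                ░┃───┼──┃     
   ┃def parse_output(config):       ░┃.09│27┃     
   ┃    return output               ░┃01 │28┃     
   ┃    print(config)               ░┃.05│52┃     
   ┃    config = []                 ░┃.23│33┃     
   ┃    state = 13                  ░┃.72│36┃     
   ┃    print(output)               ▼┃.08│43┃     
   ┗━━━━━━━━━━━━━━━━━━━━━━━━━━━━━━━━━┛.09│45┃     
         ┃The framewo┃2024-09-24│$1278.71│54┃     
         ┃The system ┃2024-01-17│$43.10  │49┃     


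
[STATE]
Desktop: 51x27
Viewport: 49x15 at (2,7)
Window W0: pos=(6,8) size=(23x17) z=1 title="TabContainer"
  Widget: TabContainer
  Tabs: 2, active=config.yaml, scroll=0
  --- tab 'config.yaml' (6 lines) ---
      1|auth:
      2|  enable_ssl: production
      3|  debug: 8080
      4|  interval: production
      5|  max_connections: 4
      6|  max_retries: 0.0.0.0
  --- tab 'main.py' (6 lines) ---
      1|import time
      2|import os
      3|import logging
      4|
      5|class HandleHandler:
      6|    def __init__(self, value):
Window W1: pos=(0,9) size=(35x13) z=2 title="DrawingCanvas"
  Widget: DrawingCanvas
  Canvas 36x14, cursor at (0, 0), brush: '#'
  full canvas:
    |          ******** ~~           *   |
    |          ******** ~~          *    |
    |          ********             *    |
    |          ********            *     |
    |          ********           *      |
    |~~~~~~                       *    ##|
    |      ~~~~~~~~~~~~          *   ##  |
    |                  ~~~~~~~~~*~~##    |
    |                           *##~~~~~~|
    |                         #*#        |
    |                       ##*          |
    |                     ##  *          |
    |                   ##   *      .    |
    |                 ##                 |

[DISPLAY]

                                                 
    ┏━━━━━━━━━━━━━━━━━━━━━┓                      
━━━━━━━━━━━━━━━━━━━━━━━━━━━━━━━━┓                
DrawingCanvas                   ┃                
────────────────────────────────┨                
         ******** ~~           *┃                
         ******** ~~          * ┃                
         ********             * ┃                
         ********            *  ┃                
         ********           *   ┃                
~~~~~                       *   ┃                
     ~~~~~~~~~~~~          *   #┃                
                 ~~~~~~~~~*~~## ┃                
                          *##~~~┃                
━━━━━━━━━━━━━━━━━━━━━━━━━━━━━━━━┛                


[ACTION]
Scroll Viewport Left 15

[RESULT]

                                                 
      ┏━━━━━━━━━━━━━━━━━━━━━┓                    
┏━━━━━━━━━━━━━━━━━━━━━━━━━━━━━━━━━┓              
┃ DrawingCanvas                   ┃              
┠─────────────────────────────────┨              
┃+         ******** ~~           *┃              
┃          ******** ~~          * ┃              
┃          ********             * ┃              
┃          ********            *  ┃              
┃          ********           *   ┃              
┃~~~~~~                       *   ┃              
┃      ~~~~~~~~~~~~          *   #┃              
┃                  ~~~~~~~~~*~~## ┃              
┃                           *##~~~┃              
┗━━━━━━━━━━━━━━━━━━━━━━━━━━━━━━━━━┛              


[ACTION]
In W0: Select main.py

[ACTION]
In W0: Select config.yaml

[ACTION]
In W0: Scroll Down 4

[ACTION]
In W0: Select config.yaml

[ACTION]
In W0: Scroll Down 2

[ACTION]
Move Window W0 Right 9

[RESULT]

                                                 
               ┏━━━━━━━━━━━━━━━━━━━━━┓           
┏━━━━━━━━━━━━━━━━━━━━━━━━━━━━━━━━━┓  ┃           
┃ DrawingCanvas                   ┃──┨           
┠─────────────────────────────────┨.p┃           
┃+         ******** ~~           *┃──┃           
┃          ******** ~~          * ┃  ┃           
┃          ********             * ┃io┃           
┃          ********            *  ┃4 ┃           
┃          ********           *   ┃0.┃           
┃~~~~~~                       *   ┃  ┃           
┃      ~~~~~~~~~~~~          *   #┃  ┃           
┃                  ~~~~~~~~~*~~## ┃  ┃           
┃                           *##~~~┃  ┃           
┗━━━━━━━━━━━━━━━━━━━━━━━━━━━━━━━━━┛  ┃           


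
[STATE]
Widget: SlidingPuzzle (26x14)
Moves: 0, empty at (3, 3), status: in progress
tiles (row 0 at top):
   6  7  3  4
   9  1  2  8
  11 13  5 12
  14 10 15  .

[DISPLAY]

┌────┬────┬────┬────┐     
│  6 │  7 │  3 │  4 │     
├────┼────┼────┼────┤     
│  9 │  1 │  2 │  8 │     
├────┼────┼────┼────┤     
│ 11 │ 13 │  5 │ 12 │     
├────┼────┼────┼────┤     
│ 14 │ 10 │ 15 │    │     
└────┴────┴────┴────┘     
Moves: 0                  
                          
                          
                          
                          


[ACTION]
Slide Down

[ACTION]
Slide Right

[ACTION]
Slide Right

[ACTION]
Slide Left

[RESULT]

┌────┬────┬────┬────┐     
│  6 │  7 │  3 │  4 │     
├────┼────┼────┼────┤     
│  9 │  1 │  2 │  8 │     
├────┼────┼────┼────┤     
│ 11 │ 13 │    │  5 │     
├────┼────┼────┼────┤     
│ 14 │ 10 │ 15 │ 12 │     
└────┴────┴────┴────┘     
Moves: 4                  
                          
                          
                          
                          


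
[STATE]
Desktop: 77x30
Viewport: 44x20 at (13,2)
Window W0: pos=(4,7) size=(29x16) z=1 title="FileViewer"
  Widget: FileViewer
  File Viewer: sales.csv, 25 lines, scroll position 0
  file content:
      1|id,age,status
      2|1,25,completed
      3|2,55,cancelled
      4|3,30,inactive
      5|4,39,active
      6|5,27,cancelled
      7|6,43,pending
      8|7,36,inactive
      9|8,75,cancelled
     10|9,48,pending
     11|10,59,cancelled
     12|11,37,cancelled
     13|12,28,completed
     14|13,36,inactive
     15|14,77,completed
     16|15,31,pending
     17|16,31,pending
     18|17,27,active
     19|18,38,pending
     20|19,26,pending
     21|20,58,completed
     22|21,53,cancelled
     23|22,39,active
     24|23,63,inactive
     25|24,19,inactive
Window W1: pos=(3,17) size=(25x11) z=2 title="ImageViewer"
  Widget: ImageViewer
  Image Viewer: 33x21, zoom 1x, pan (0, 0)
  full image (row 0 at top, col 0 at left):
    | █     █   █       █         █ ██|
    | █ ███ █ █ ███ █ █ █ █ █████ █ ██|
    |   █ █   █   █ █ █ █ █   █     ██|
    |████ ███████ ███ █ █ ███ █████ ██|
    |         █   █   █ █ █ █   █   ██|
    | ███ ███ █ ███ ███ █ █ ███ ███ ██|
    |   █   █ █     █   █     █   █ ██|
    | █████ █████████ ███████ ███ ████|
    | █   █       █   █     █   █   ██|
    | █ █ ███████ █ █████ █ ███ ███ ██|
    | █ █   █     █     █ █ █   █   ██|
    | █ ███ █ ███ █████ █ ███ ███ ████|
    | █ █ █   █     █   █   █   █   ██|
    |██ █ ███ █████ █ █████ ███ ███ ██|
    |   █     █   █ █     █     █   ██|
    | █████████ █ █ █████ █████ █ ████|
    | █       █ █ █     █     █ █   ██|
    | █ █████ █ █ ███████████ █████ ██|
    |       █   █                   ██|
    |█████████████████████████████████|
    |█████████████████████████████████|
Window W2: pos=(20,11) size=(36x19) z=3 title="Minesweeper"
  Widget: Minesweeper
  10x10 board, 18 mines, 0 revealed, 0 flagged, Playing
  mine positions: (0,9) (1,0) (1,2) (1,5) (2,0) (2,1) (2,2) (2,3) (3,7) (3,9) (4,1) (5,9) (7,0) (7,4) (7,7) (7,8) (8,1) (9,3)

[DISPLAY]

                                            
                                            
                                            
                                            
                                            
━━━━━━━━━━━━━━━━━━━┓                        
wer                ┃                        
───────────────────┨                        
tatus             ▲┃                        
pleted ┏━━━━━━━━━━━━━━━━━━━━━━━━━━━━━━━━━━┓ 
celled ┃ Minesweeper                      ┃ 
ctive  ┠──────────────────────────────────┨ 
ive    ┃■■■■■■■■■■                        ┃ 
celled ┃■■■■■■■■■■                        ┃ 
ding   ┃■■■■■■■■■■                        ┃ 
━━━━━━━┃■■■■■■■■■■                        ┃ 
wer    ┃■■■■■■■■■■                        ┃ 
───────┃■■■■■■■■■■                        ┃ 
  █    ┃■■■■■■■■■■                        ┃ 
█ ███ █┃■■■■■■■■■■                        ┃ 


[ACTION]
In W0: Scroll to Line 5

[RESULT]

                                            
                                            
                                            
                                            
                                            
━━━━━━━━━━━━━━━━━━━┓                        
wer                ┃                        
───────────────────┨                        
ive               ▲┃                        
celled ┏━━━━━━━━━━━━━━━━━━━━━━━━━━━━━━━━━━┓ 
ding   ┃ Minesweeper                      ┃ 
ctive  ┠──────────────────────────────────┨ 
celled ┃■■■■■■■■■■                        ┃ 
ding   ┃■■■■■■■■■■                        ┃ 
ncelled┃■■■■■■■■■■                        ┃ 
━━━━━━━┃■■■■■■■■■■                        ┃ 
wer    ┃■■■■■■■■■■                        ┃ 
───────┃■■■■■■■■■■                        ┃ 
  █    ┃■■■■■■■■■■                        ┃ 
█ ███ █┃■■■■■■■■■■                        ┃ 


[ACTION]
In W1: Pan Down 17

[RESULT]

                                            
                                            
                                            
                                            
                                            
━━━━━━━━━━━━━━━━━━━┓                        
wer                ┃                        
───────────────────┨                        
ive               ▲┃                        
celled ┏━━━━━━━━━━━━━━━━━━━━━━━━━━━━━━━━━━┓ 
ding   ┃ Minesweeper                      ┃ 
ctive  ┠──────────────────────────────────┨ 
celled ┃■■■■■■■■■■                        ┃ 
ding   ┃■■■■■■■■■■                        ┃ 
ncelled┃■■■■■■■■■■                        ┃ 
━━━━━━━┃■■■■■■■■■■                        ┃ 
wer    ┃■■■■■■■■■■                        ┃ 
───────┃■■■■■■■■■■                        ┃ 
█ █ ███┃■■■■■■■■■■                        ┃ 
  █    ┃■■■■■■■■■■                        ┃ 


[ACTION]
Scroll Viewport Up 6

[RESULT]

                                            
                                            
                                            
                                            
                                            
                                            
                                            
━━━━━━━━━━━━━━━━━━━┓                        
wer                ┃                        
───────────────────┨                        
ive               ▲┃                        
celled ┏━━━━━━━━━━━━━━━━━━━━━━━━━━━━━━━━━━┓ 
ding   ┃ Minesweeper                      ┃ 
ctive  ┠──────────────────────────────────┨ 
celled ┃■■■■■■■■■■                        ┃ 
ding   ┃■■■■■■■■■■                        ┃ 
ncelled┃■■■■■■■■■■                        ┃ 
━━━━━━━┃■■■■■■■■■■                        ┃ 
wer    ┃■■■■■■■■■■                        ┃ 
───────┃■■■■■■■■■■                        ┃ 


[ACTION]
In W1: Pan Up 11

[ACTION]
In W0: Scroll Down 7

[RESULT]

                                            
                                            
                                            
                                            
                                            
                                            
                                            
━━━━━━━━━━━━━━━━━━━┓                        
wer                ┃                        
───────────────────┨                        
ncelled           ▲┃                        
mpleted┏━━━━━━━━━━━━━━━━━━━━━━━━━━━━━━━━━━┓ 
active ┃ Minesweeper                      ┃ 
mpleted┠──────────────────────────────────┨ 
nding  ┃■■■■■■■■■■                        ┃ 
nding  ┃■■■■■■■■■■                        ┃ 
tive   ┃■■■■■■■■■■                        ┃ 
━━━━━━━┃■■■■■■■■■■                        ┃ 
wer    ┃■■■■■■■■■■                        ┃ 
───────┃■■■■■■■■■■                        ┃ 


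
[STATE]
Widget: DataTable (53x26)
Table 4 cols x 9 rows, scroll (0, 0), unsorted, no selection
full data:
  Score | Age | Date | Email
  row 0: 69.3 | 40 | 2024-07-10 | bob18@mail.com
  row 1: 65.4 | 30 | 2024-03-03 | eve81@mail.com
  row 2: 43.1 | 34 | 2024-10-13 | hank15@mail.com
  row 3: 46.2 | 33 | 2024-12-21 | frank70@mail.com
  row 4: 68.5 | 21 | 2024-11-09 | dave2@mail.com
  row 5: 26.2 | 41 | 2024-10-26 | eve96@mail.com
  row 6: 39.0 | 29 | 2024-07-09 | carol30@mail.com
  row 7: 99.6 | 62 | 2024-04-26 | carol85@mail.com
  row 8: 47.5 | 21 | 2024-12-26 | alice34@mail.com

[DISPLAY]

Score│Age│Date      │Email                           
─────┼───┼──────────┼────────────────                
69.3 │40 │2024-07-10│bob18@mail.com                  
65.4 │30 │2024-03-03│eve81@mail.com                  
43.1 │34 │2024-10-13│hank15@mail.com                 
46.2 │33 │2024-12-21│frank70@mail.com                
68.5 │21 │2024-11-09│dave2@mail.com                  
26.2 │41 │2024-10-26│eve96@mail.com                  
39.0 │29 │2024-07-09│carol30@mail.com                
99.6 │62 │2024-04-26│carol85@mail.com                
47.5 │21 │2024-12-26│alice34@mail.com                
                                                     
                                                     
                                                     
                                                     
                                                     
                                                     
                                                     
                                                     
                                                     
                                                     
                                                     
                                                     
                                                     
                                                     
                                                     


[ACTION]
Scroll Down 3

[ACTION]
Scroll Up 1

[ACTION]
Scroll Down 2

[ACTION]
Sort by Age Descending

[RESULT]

Score│Ag▼│Date      │Email                           
─────┼───┼──────────┼────────────────                
99.6 │62 │2024-04-26│carol85@mail.com                
26.2 │41 │2024-10-26│eve96@mail.com                  
69.3 │40 │2024-07-10│bob18@mail.com                  
43.1 │34 │2024-10-13│hank15@mail.com                 
46.2 │33 │2024-12-21│frank70@mail.com                
65.4 │30 │2024-03-03│eve81@mail.com                  
39.0 │29 │2024-07-09│carol30@mail.com                
68.5 │21 │2024-11-09│dave2@mail.com                  
47.5 │21 │2024-12-26│alice34@mail.com                
                                                     
                                                     
                                                     
                                                     
                                                     
                                                     
                                                     
                                                     
                                                     
                                                     
                                                     
                                                     
                                                     
                                                     
                                                     


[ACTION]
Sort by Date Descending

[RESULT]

Score│Age│Date     ▼│Email                           
─────┼───┼──────────┼────────────────                
47.5 │21 │2024-12-26│alice34@mail.com                
46.2 │33 │2024-12-21│frank70@mail.com                
68.5 │21 │2024-11-09│dave2@mail.com                  
26.2 │41 │2024-10-26│eve96@mail.com                  
43.1 │34 │2024-10-13│hank15@mail.com                 
69.3 │40 │2024-07-10│bob18@mail.com                  
39.0 │29 │2024-07-09│carol30@mail.com                
99.6 │62 │2024-04-26│carol85@mail.com                
65.4 │30 │2024-03-03│eve81@mail.com                  
                                                     
                                                     
                                                     
                                                     
                                                     
                                                     
                                                     
                                                     
                                                     
                                                     
                                                     
                                                     
                                                     
                                                     
                                                     
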